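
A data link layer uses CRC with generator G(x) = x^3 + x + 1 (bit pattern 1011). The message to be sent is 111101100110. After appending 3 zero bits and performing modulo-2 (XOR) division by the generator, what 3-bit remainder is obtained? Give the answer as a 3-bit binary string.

Append 3 zeros: 111101100110000. Divide by 1011 (XOR where the leading bit is 1):
  pos 0: 1111 XOR 1011 = 0100
  pos 1: 1000 XOR 1011 = 0011
  pos 3: 1111 XOR 1011 = 0100
  pos 4: 1000 XOR 1011 = 0011
  pos 6: 1101 XOR 1011 = 0110
  pos 7: 1101 XOR 1011 = 0110
  pos 8: 1100 XOR 1011 = 0111
  pos 9: 1110 XOR 1011 = 0101
  pos 10: 1010 XOR 1011 = 0001
Remainder (last 3 bits) = 010. This is the CRC / FCS.

010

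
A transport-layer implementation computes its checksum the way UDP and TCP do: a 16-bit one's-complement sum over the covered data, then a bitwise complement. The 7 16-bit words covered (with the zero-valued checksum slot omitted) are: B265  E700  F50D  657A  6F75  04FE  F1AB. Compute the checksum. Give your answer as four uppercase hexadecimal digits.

One's-complement addition (fold any carry out of bit 15 back into bit 0):
  0xB265 + 0xE700 = 0x19965 → wrap carry → 0x9966
  0x9966 + 0xF50D = 0x18E73 → wrap carry → 0x8E74
  0x8E74 + 0x657A = 0x0F3EE
  0xF3EE + 0x6F75 = 0x16363 → wrap carry → 0x6364
  0x6364 + 0x04FE = 0x06862
  0x6862 + 0xF1AB = 0x15A0D → wrap carry → 0x5A0E
One's-complement sum = 0x5A0E.
Checksum = ~0x5A0E & 0xFFFF = 0xA5F1.

A5F1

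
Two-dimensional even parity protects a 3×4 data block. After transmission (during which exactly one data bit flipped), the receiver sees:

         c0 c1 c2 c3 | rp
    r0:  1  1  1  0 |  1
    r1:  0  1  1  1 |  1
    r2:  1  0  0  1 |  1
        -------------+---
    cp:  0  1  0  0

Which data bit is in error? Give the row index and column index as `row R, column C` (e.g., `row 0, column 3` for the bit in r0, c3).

row 2, column 1

Recompute each row's even parity and compare to rp:
  r0: data parity 1, sent rp 1 → ok
  r1: data parity 1, sent rp 1 → ok
  r2: data parity 0, sent rp 1 → mismatch
Recompute each column's even parity and compare to cp:
  c0: data parity 0, sent cp 0 → ok
  c1: data parity 0, sent cp 1 → mismatch
  c2: data parity 0, sent cp 0 → ok
  c3: data parity 0, sent cp 0 → ok
Exactly one row (r2) and one column (c1) fail → the flipped bit is at their intersection.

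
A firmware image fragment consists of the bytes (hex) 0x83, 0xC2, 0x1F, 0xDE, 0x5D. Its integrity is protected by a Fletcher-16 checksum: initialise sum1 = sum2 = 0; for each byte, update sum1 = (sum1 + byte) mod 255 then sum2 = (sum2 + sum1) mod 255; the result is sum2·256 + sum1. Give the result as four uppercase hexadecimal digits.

Running sums (mod 255):
  after byte 0 (0x83): sum1=131, sum2=131
  after byte 1 (0xC2): sum1=70, sum2=201
  after byte 2 (0x1F): sum1=101, sum2=47
  after byte 3 (0xDE): sum1=68, sum2=115
  after byte 4 (0x5D): sum1=161, sum2=21
Checksum = sum2·256 + sum1 = 21·256 + 161 = 5537 = 0x15A1.

15A1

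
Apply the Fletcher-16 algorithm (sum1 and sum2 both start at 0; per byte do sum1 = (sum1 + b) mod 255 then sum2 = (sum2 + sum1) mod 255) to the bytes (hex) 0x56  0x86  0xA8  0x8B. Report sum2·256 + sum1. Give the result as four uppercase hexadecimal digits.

Running sums (mod 255):
  after byte 0 (0x56): sum1=86, sum2=86
  after byte 1 (0x86): sum1=220, sum2=51
  after byte 2 (0xA8): sum1=133, sum2=184
  after byte 3 (0x8B): sum1=17, sum2=201
Checksum = sum2·256 + sum1 = 201·256 + 17 = 51473 = 0xC911.

C911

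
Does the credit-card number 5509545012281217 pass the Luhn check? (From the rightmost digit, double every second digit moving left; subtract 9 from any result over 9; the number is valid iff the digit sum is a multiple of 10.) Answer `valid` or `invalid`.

valid

From the right, keep odd positions and double even positions (subtract 9 from any doubled value over 9):
  doubled (positions 2,4,...): 2 2 4 2 1 1 0 1 → sum 13
  kept (positions 1,3,...): 7 2 8 2 0 4 9 5 → sum 37
Total = 50.
50 mod 10 = 0, so the number is valid.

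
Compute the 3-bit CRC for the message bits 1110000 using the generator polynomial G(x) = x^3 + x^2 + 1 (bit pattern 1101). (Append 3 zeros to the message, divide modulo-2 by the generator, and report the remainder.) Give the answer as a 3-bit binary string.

111

Append 3 zeros: 1110000000. Divide by 1101 (XOR where the leading bit is 1):
  pos 0: 1110 XOR 1101 = 0011
  pos 2: 1100 XOR 1101 = 0001
  pos 5: 1000 XOR 1101 = 0101
  pos 6: 1010 XOR 1101 = 0111
Remainder (last 3 bits) = 111. This is the CRC / FCS.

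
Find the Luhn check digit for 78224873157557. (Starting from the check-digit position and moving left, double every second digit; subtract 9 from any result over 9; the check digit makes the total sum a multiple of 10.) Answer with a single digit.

Partial digits right→left: 7 5 5 7 5 1 3 7 8 4 2 2 8 7
Double every second digit counting from the check-digit position (so the 1st, 3rd, 5th, ... of the partial from the right).
  doubled (with −9 where >9): 5 1 1 6 7 4 7 → sum 31
  kept as-is: 5 7 1 7 4 2 7 → sum 33
Total = 31 + 33 = 64.
Check digit = (10 − (64 mod 10)) mod 10 = 6.

6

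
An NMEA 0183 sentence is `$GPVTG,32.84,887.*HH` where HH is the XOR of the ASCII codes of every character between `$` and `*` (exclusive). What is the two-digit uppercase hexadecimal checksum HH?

68

XOR the ASCII codes of the payload characters:
  'G' = 0x47 → acc = 0x47
  'P' = 0x50 → acc = 0x17
  'V' = 0x56 → acc = 0x41
  'T' = 0x54 → acc = 0x15
  'G' = 0x47 → acc = 0x52
  ',' = 0x2C → acc = 0x7E
  '3' = 0x33 → acc = 0x4D
  '2' = 0x32 → acc = 0x7F
  '.' = 0x2E → acc = 0x51
  '8' = 0x38 → acc = 0x69
  '4' = 0x34 → acc = 0x5D
  ',' = 0x2C → acc = 0x71
  '8' = 0x38 → acc = 0x49
  '8' = 0x38 → acc = 0x71
  '7' = 0x37 → acc = 0x46
  '.' = 0x2E → acc = 0x68
Checksum = 0x68.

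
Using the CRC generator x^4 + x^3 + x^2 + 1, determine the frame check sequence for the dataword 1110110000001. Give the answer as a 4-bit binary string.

0000

Append 4 zeros: 11101100000010000. Divide by 11101 (XOR where the leading bit is 1):
  pos 0: 11101 XOR 11101 = 00000
  pos 5: 10000 XOR 11101 = 01101
  pos 6: 11010 XOR 11101 = 00111
  pos 8: 11101 XOR 11101 = 00000
Remainder (last 4 bits) = 0000. This is the CRC / FCS.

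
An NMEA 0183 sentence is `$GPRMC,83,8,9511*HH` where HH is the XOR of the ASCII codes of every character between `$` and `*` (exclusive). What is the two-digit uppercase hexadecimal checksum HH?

58

XOR the ASCII codes of the payload characters:
  'G' = 0x47 → acc = 0x47
  'P' = 0x50 → acc = 0x17
  'R' = 0x52 → acc = 0x45
  'M' = 0x4D → acc = 0x08
  'C' = 0x43 → acc = 0x4B
  ',' = 0x2C → acc = 0x67
  '8' = 0x38 → acc = 0x5F
  '3' = 0x33 → acc = 0x6C
  ',' = 0x2C → acc = 0x40
  '8' = 0x38 → acc = 0x78
  ',' = 0x2C → acc = 0x54
  '9' = 0x39 → acc = 0x6D
  '5' = 0x35 → acc = 0x58
  '1' = 0x31 → acc = 0x69
  '1' = 0x31 → acc = 0x58
Checksum = 0x58.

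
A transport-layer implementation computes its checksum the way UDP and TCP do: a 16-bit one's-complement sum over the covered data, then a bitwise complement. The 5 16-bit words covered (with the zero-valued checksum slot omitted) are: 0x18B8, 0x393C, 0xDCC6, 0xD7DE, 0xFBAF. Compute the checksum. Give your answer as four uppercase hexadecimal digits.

FDB5

One's-complement addition (fold any carry out of bit 15 back into bit 0):
  0x18B8 + 0x393C = 0x051F4
  0x51F4 + 0xDCC6 = 0x12EBA → wrap carry → 0x2EBB
  0x2EBB + 0xD7DE = 0x10699 → wrap carry → 0x069A
  0x069A + 0xFBAF = 0x10249 → wrap carry → 0x024A
One's-complement sum = 0x024A.
Checksum = ~0x024A & 0xFFFF = 0xFDB5.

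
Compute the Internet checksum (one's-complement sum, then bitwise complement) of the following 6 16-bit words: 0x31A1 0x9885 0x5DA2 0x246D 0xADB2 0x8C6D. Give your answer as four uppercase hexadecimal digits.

One's-complement addition (fold any carry out of bit 15 back into bit 0):
  0x31A1 + 0x9885 = 0x0CA26
  0xCA26 + 0x5DA2 = 0x127C8 → wrap carry → 0x27C9
  0x27C9 + 0x246D = 0x04C36
  0x4C36 + 0xADB2 = 0x0F9E8
  0xF9E8 + 0x8C6D = 0x18655 → wrap carry → 0x8656
One's-complement sum = 0x8656.
Checksum = ~0x8656 & 0xFFFF = 0x79A9.

79A9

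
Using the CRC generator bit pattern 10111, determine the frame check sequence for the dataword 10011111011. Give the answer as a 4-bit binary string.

0000

Append 4 zeros: 100111110110000. Divide by 10111 (XOR where the leading bit is 1):
  pos 0: 10011 XOR 10111 = 00100
  pos 2: 10011 XOR 10111 = 00100
  pos 4: 10010 XOR 10111 = 00101
  pos 6: 10111 XOR 10111 = 00000
Remainder (last 4 bits) = 0000. This is the CRC / FCS.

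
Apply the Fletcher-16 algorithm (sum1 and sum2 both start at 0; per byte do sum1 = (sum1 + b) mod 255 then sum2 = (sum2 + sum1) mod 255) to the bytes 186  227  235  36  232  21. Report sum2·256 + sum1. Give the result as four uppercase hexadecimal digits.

D6AC

Running sums (mod 255):
  after byte 0 (186): sum1=186, sum2=186
  after byte 1 (227): sum1=158, sum2=89
  after byte 2 (235): sum1=138, sum2=227
  after byte 3 (36): sum1=174, sum2=146
  after byte 4 (232): sum1=151, sum2=42
  after byte 5 (21): sum1=172, sum2=214
Checksum = sum2·256 + sum1 = 214·256 + 172 = 54956 = 0xD6AC.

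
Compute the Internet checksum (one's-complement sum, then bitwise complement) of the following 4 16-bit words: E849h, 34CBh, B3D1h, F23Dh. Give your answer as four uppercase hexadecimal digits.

3CDB

One's-complement addition (fold any carry out of bit 15 back into bit 0):
  0xE849 + 0x34CB = 0x11D14 → wrap carry → 0x1D15
  0x1D15 + 0xB3D1 = 0x0D0E6
  0xD0E6 + 0xF23D = 0x1C323 → wrap carry → 0xC324
One's-complement sum = 0xC324.
Checksum = ~0xC324 & 0xFFFF = 0x3CDB.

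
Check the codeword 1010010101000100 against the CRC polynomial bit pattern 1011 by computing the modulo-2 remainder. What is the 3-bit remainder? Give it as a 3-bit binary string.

Modulo-2 division of 1010010101000100 by 1011:
  pos 0: 1010 XOR 1011 = 0001
  pos 3: 1010 XOR 1011 = 0001
  pos 6: 1101 XOR 1011 = 0110
  pos 7: 1100 XOR 1011 = 0111
  pos 8: 1110 XOR 1011 = 0101
  pos 9: 1010 XOR 1011 = 0001
  pos 12: 1100 XOR 1011 = 0111
Remainder = 111 (nonzero — an error is detected).

111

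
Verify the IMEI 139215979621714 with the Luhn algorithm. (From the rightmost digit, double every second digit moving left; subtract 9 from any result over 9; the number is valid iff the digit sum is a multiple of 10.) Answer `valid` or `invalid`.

invalid

From the right, keep odd positions and double even positions (subtract 9 from any doubled value over 9):
  doubled (positions 2,4,...): 2 2 3 5 1 4 6 → sum 23
  kept (positions 1,3,...): 4 7 2 9 9 1 9 1 → sum 42
Total = 65.
65 mod 10 = 5, so the number is invalid.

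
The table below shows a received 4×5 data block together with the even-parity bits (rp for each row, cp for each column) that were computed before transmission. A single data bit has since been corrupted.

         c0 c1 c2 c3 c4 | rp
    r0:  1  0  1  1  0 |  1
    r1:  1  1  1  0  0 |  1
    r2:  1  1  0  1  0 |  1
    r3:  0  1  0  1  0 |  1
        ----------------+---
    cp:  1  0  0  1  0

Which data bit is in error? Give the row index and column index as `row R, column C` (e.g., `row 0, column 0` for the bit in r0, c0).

Recompute each row's even parity and compare to rp:
  r0: data parity 1, sent rp 1 → ok
  r1: data parity 1, sent rp 1 → ok
  r2: data parity 1, sent rp 1 → ok
  r3: data parity 0, sent rp 1 → mismatch
Recompute each column's even parity and compare to cp:
  c0: data parity 1, sent cp 1 → ok
  c1: data parity 1, sent cp 0 → mismatch
  c2: data parity 0, sent cp 0 → ok
  c3: data parity 1, sent cp 1 → ok
  c4: data parity 0, sent cp 0 → ok
Exactly one row (r3) and one column (c1) fail → the flipped bit is at their intersection.

row 3, column 1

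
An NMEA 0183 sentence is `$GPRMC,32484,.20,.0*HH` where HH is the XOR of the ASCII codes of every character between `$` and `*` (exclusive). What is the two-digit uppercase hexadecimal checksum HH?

6C

XOR the ASCII codes of the payload characters:
  'G' = 0x47 → acc = 0x47
  'P' = 0x50 → acc = 0x17
  'R' = 0x52 → acc = 0x45
  'M' = 0x4D → acc = 0x08
  'C' = 0x43 → acc = 0x4B
  ',' = 0x2C → acc = 0x67
  '3' = 0x33 → acc = 0x54
  '2' = 0x32 → acc = 0x66
  '4' = 0x34 → acc = 0x52
  '8' = 0x38 → acc = 0x6A
  '4' = 0x34 → acc = 0x5E
  ',' = 0x2C → acc = 0x72
  '.' = 0x2E → acc = 0x5C
  '2' = 0x32 → acc = 0x6E
  '0' = 0x30 → acc = 0x5E
  ',' = 0x2C → acc = 0x72
  '.' = 0x2E → acc = 0x5C
  '0' = 0x30 → acc = 0x6C
Checksum = 0x6C.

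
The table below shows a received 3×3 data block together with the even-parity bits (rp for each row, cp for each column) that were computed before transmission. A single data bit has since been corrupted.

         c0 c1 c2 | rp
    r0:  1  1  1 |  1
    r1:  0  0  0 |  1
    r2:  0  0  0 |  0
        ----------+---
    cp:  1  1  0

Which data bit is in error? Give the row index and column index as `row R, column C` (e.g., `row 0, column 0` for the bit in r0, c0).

Recompute each row's even parity and compare to rp:
  r0: data parity 1, sent rp 1 → ok
  r1: data parity 0, sent rp 1 → mismatch
  r2: data parity 0, sent rp 0 → ok
Recompute each column's even parity and compare to cp:
  c0: data parity 1, sent cp 1 → ok
  c1: data parity 1, sent cp 1 → ok
  c2: data parity 1, sent cp 0 → mismatch
Exactly one row (r1) and one column (c2) fail → the flipped bit is at their intersection.

row 1, column 2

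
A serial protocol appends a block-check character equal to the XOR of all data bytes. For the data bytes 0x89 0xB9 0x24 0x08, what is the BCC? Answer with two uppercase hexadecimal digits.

1C

XOR the bytes together:
  start with 0x89
  0x89 ⊕ 0xB9 = 0x30
  0x30 ⊕ 0x24 = 0x14
  0x14 ⊕ 0x08 = 0x1C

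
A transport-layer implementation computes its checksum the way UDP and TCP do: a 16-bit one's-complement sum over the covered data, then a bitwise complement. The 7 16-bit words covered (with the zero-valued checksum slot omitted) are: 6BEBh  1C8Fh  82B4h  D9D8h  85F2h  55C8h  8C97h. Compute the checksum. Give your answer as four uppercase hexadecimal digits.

One's-complement addition (fold any carry out of bit 15 back into bit 0):
  0x6BEB + 0x1C8F = 0x0887A
  0x887A + 0x82B4 = 0x10B2E → wrap carry → 0x0B2F
  0x0B2F + 0xD9D8 = 0x0E507
  0xE507 + 0x85F2 = 0x16AF9 → wrap carry → 0x6AFA
  0x6AFA + 0x55C8 = 0x0C0C2
  0xC0C2 + 0x8C97 = 0x14D59 → wrap carry → 0x4D5A
One's-complement sum = 0x4D5A.
Checksum = ~0x4D5A & 0xFFFF = 0xB2A5.

B2A5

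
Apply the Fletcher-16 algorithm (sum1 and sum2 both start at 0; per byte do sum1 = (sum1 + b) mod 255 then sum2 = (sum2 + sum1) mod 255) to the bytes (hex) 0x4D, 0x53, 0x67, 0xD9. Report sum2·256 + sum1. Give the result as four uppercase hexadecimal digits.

Running sums (mod 255):
  after byte 0 (0x4D): sum1=77, sum2=77
  after byte 1 (0x53): sum1=160, sum2=237
  after byte 2 (0x67): sum1=8, sum2=245
  after byte 3 (0xD9): sum1=225, sum2=215
Checksum = sum2·256 + sum1 = 215·256 + 225 = 55265 = 0xD7E1.

D7E1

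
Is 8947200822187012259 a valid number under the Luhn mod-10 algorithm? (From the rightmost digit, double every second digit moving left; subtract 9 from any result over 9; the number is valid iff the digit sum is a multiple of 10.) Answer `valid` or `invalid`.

invalid

From the right, keep odd positions and double even positions (subtract 9 from any doubled value over 9):
  doubled (positions 2,4,...): 1 4 0 7 4 7 0 5 9 → sum 37
  kept (positions 1,3,...): 9 2 1 7 1 2 0 2 4 8 → sum 36
Total = 73.
73 mod 10 = 3, so the number is invalid.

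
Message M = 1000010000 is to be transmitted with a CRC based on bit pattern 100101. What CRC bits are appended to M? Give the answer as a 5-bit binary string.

00111

Append 5 zeros: 100001000000000. Divide by 100101 (XOR where the leading bit is 1):
  pos 0: 100001 XOR 100101 = 000100
  pos 3: 100000 XOR 100101 = 000101
  pos 6: 101000 XOR 100101 = 001101
  pos 8: 110100 XOR 100101 = 010001
  pos 9: 100010 XOR 100101 = 000111
Remainder (last 5 bits) = 00111. This is the CRC / FCS.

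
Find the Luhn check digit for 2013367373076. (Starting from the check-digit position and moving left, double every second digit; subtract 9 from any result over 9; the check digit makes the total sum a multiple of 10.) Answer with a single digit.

Partial digits right→left: 6 7 0 3 7 3 7 6 3 3 1 0 2
Double every second digit counting from the check-digit position (so the 1st, 3rd, 5th, ... of the partial from the right).
  doubled (with −9 where >9): 3 0 5 5 6 2 4 → sum 25
  kept as-is: 7 3 3 6 3 0 → sum 22
Total = 25 + 22 = 47.
Check digit = (10 − (47 mod 10)) mod 10 = 3.

3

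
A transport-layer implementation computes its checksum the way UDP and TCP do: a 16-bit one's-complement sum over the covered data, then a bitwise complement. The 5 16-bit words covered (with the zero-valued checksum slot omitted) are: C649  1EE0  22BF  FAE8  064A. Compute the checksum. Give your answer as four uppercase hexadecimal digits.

One's-complement addition (fold any carry out of bit 15 back into bit 0):
  0xC649 + 0x1EE0 = 0x0E529
  0xE529 + 0x22BF = 0x107E8 → wrap carry → 0x07E9
  0x07E9 + 0xFAE8 = 0x102D1 → wrap carry → 0x02D2
  0x02D2 + 0x064A = 0x0091C
One's-complement sum = 0x091C.
Checksum = ~0x091C & 0xFFFF = 0xF6E3.

F6E3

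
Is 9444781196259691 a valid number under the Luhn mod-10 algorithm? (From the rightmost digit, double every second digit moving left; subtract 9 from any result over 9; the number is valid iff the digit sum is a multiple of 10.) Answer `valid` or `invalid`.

From the right, keep odd positions and double even positions (subtract 9 from any doubled value over 9):
  doubled (positions 2,4,...): 9 9 4 9 2 5 8 9 → sum 55
  kept (positions 1,3,...): 1 6 5 6 1 8 4 4 → sum 35
Total = 90.
90 mod 10 = 0, so the number is valid.

valid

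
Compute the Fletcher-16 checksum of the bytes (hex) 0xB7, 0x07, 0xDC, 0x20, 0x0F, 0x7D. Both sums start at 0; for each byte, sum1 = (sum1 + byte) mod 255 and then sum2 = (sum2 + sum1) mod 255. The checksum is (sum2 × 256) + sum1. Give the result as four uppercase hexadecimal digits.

E048

Running sums (mod 255):
  after byte 0 (0xB7): sum1=183, sum2=183
  after byte 1 (0x07): sum1=190, sum2=118
  after byte 2 (0xDC): sum1=155, sum2=18
  after byte 3 (0x20): sum1=187, sum2=205
  after byte 4 (0x0F): sum1=202, sum2=152
  after byte 5 (0x7D): sum1=72, sum2=224
Checksum = sum2·256 + sum1 = 224·256 + 72 = 57416 = 0xE048.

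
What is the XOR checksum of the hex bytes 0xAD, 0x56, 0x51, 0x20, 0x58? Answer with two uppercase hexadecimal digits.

D2

XOR the bytes together:
  start with 0xAD
  0xAD ⊕ 0x56 = 0xFB
  0xFB ⊕ 0x51 = 0xAA
  0xAA ⊕ 0x20 = 0x8A
  0x8A ⊕ 0x58 = 0xD2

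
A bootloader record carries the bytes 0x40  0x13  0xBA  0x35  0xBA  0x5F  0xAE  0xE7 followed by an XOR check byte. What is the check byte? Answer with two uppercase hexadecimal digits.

XOR the bytes together:
  start with 0x40
  0x40 ⊕ 0x13 = 0x53
  0x53 ⊕ 0xBA = 0xE9
  0xE9 ⊕ 0x35 = 0xDC
  0xDC ⊕ 0xBA = 0x66
  0x66 ⊕ 0x5F = 0x39
  0x39 ⊕ 0xAE = 0x97
  0x97 ⊕ 0xE7 = 0x70

70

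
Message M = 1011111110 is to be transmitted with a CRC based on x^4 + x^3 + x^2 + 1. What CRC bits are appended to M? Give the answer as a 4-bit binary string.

Append 4 zeros: 10111111100000. Divide by 11101 (XOR where the leading bit is 1):
  pos 0: 10111 XOR 11101 = 01010
  pos 1: 10101 XOR 11101 = 01000
  pos 2: 10001 XOR 11101 = 01100
  pos 3: 11001 XOR 11101 = 00100
  pos 5: 10010 XOR 11101 = 01111
  pos 6: 11110 XOR 11101 = 00011
  pos 9: 11000 XOR 11101 = 00101
Remainder (last 4 bits) = 0101. This is the CRC / FCS.

0101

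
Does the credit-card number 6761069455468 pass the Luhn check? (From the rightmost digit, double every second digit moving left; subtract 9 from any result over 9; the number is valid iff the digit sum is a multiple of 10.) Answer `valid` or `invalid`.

From the right, keep odd positions and double even positions (subtract 9 from any doubled value over 9):
  doubled (positions 2,4,...): 3 1 8 3 2 5 → sum 22
  kept (positions 1,3,...): 8 4 5 9 0 6 6 → sum 38
Total = 60.
60 mod 10 = 0, so the number is valid.

valid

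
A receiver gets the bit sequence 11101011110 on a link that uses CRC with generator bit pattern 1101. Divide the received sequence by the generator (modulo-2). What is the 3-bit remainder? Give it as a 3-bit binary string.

Modulo-2 division of 11101011110 by 1101:
  pos 0: 1110 XOR 1101 = 0011
  pos 2: 1110 XOR 1101 = 0011
  pos 4: 1111 XOR 1101 = 0010
  pos 6: 1011 XOR 1101 = 0110
  pos 7: 1100 XOR 1101 = 0001
Remainder = 001 (nonzero — an error is detected).

001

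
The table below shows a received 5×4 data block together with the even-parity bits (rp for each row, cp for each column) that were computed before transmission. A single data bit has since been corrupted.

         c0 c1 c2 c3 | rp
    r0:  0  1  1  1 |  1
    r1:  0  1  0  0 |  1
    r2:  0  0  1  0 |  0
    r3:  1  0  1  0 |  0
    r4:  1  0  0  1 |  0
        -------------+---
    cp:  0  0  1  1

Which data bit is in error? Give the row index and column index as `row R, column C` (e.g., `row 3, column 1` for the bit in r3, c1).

row 2, column 3

Recompute each row's even parity and compare to rp:
  r0: data parity 1, sent rp 1 → ok
  r1: data parity 1, sent rp 1 → ok
  r2: data parity 1, sent rp 0 → mismatch
  r3: data parity 0, sent rp 0 → ok
  r4: data parity 0, sent rp 0 → ok
Recompute each column's even parity and compare to cp:
  c0: data parity 0, sent cp 0 → ok
  c1: data parity 0, sent cp 0 → ok
  c2: data parity 1, sent cp 1 → ok
  c3: data parity 0, sent cp 1 → mismatch
Exactly one row (r2) and one column (c3) fail → the flipped bit is at their intersection.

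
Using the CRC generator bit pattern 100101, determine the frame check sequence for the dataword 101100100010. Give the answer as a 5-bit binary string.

00001

Append 5 zeros: 10110010001000000. Divide by 100101 (XOR where the leading bit is 1):
  pos 0: 101100 XOR 100101 = 001001
  pos 2: 100110 XOR 100101 = 000011
  pos 6: 110010 XOR 100101 = 010111
  pos 7: 101110 XOR 100101 = 001011
  pos 9: 101100 XOR 100101 = 001001
  pos 11: 100100 XOR 100101 = 000001
Remainder (last 5 bits) = 00001. This is the CRC / FCS.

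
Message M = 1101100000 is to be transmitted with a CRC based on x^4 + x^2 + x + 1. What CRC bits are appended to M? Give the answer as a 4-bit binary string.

1001

Append 4 zeros: 11011000000000. Divide by 10111 (XOR where the leading bit is 1):
  pos 0: 11011 XOR 10111 = 01100
  pos 1: 11000 XOR 10111 = 01111
  pos 2: 11110 XOR 10111 = 01001
  pos 3: 10010 XOR 10111 = 00101
  pos 5: 10100 XOR 10111 = 00011
  pos 8: 11000 XOR 10111 = 01111
  pos 9: 11110 XOR 10111 = 01001
Remainder (last 4 bits) = 1001. This is the CRC / FCS.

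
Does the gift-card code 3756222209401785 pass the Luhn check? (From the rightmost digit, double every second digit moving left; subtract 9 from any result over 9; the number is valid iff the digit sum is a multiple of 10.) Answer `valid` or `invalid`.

From the right, keep odd positions and double even positions (subtract 9 from any doubled value over 9):
  doubled (positions 2,4,...): 7 2 8 0 4 4 1 6 → sum 32
  kept (positions 1,3,...): 5 7 0 9 2 2 6 7 → sum 38
Total = 70.
70 mod 10 = 0, so the number is valid.

valid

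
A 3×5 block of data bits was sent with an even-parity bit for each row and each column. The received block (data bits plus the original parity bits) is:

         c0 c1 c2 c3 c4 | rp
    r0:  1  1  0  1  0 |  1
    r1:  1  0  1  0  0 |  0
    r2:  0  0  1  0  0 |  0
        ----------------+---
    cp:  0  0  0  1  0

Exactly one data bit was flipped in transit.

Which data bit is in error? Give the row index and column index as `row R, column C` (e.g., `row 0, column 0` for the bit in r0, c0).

row 2, column 1

Recompute each row's even parity and compare to rp:
  r0: data parity 1, sent rp 1 → ok
  r1: data parity 0, sent rp 0 → ok
  r2: data parity 1, sent rp 0 → mismatch
Recompute each column's even parity and compare to cp:
  c0: data parity 0, sent cp 0 → ok
  c1: data parity 1, sent cp 0 → mismatch
  c2: data parity 0, sent cp 0 → ok
  c3: data parity 1, sent cp 1 → ok
  c4: data parity 0, sent cp 0 → ok
Exactly one row (r2) and one column (c1) fail → the flipped bit is at their intersection.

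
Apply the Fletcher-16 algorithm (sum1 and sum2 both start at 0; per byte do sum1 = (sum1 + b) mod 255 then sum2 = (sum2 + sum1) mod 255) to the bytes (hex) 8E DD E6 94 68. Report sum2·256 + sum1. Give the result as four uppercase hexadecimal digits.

8650

Running sums (mod 255):
  after byte 0 (8E): sum1=142, sum2=142
  after byte 1 (DD): sum1=108, sum2=250
  after byte 2 (E6): sum1=83, sum2=78
  after byte 3 (94): sum1=231, sum2=54
  after byte 4 (68): sum1=80, sum2=134
Checksum = sum2·256 + sum1 = 134·256 + 80 = 34384 = 0x8650.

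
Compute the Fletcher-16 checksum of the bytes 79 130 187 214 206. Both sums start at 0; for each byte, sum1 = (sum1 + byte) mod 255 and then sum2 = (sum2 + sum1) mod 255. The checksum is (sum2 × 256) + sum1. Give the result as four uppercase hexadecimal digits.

Running sums (mod 255):
  after byte 0 (79): sum1=79, sum2=79
  after byte 1 (130): sum1=209, sum2=33
  after byte 2 (187): sum1=141, sum2=174
  after byte 3 (214): sum1=100, sum2=19
  after byte 4 (206): sum1=51, sum2=70
Checksum = sum2·256 + sum1 = 70·256 + 51 = 17971 = 0x4633.

4633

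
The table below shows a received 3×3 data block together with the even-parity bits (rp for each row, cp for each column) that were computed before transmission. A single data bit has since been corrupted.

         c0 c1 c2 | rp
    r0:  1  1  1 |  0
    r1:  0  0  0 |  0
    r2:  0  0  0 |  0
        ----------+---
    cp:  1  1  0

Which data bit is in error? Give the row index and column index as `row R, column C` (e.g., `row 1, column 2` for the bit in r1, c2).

Recompute each row's even parity and compare to rp:
  r0: data parity 1, sent rp 0 → mismatch
  r1: data parity 0, sent rp 0 → ok
  r2: data parity 0, sent rp 0 → ok
Recompute each column's even parity and compare to cp:
  c0: data parity 1, sent cp 1 → ok
  c1: data parity 1, sent cp 1 → ok
  c2: data parity 1, sent cp 0 → mismatch
Exactly one row (r0) and one column (c2) fail → the flipped bit is at their intersection.

row 0, column 2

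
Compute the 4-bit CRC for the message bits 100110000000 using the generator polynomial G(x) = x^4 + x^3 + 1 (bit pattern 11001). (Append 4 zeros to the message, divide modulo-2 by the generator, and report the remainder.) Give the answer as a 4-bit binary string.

Append 4 zeros: 1001100000000000. Divide by 11001 (XOR where the leading bit is 1):
  pos 0: 10011 XOR 11001 = 01010
  pos 1: 10100 XOR 11001 = 01101
  pos 2: 11010 XOR 11001 = 00011
  pos 5: 11000 XOR 11001 = 00001
  pos 9: 10000 XOR 11001 = 01001
  pos 10: 10010 XOR 11001 = 01011
  pos 11: 10110 XOR 11001 = 01111
Remainder (last 4 bits) = 1111. This is the CRC / FCS.

1111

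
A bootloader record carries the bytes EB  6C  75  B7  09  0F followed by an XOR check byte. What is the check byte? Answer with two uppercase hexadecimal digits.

43

XOR the bytes together:
  start with 0xEB
  0xEB ⊕ 0x6C = 0x87
  0x87 ⊕ 0x75 = 0xF2
  0xF2 ⊕ 0xB7 = 0x45
  0x45 ⊕ 0x09 = 0x4C
  0x4C ⊕ 0x0F = 0x43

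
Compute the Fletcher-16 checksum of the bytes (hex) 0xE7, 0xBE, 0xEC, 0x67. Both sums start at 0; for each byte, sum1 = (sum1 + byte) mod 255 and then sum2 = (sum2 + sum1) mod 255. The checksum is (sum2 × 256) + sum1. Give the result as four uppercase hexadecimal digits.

Running sums (mod 255):
  after byte 0 (0xE7): sum1=231, sum2=231
  after byte 1 (0xBE): sum1=166, sum2=142
  after byte 2 (0xEC): sum1=147, sum2=34
  after byte 3 (0x67): sum1=250, sum2=29
Checksum = sum2·256 + sum1 = 29·256 + 250 = 7674 = 0x1DFA.

1DFA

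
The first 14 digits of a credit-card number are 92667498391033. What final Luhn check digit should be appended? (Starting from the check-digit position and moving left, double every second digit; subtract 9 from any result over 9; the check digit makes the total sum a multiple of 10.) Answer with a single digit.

Partial digits right→left: 3 3 0 1 9 3 8 9 4 7 6 6 2 9
Double every second digit counting from the check-digit position (so the 1st, 3rd, 5th, ... of the partial from the right).
  doubled (with −9 where >9): 6 0 9 7 8 3 4 → sum 37
  kept as-is: 3 1 3 9 7 6 9 → sum 38
Total = 37 + 38 = 75.
Check digit = (10 − (75 mod 10)) mod 10 = 5.

5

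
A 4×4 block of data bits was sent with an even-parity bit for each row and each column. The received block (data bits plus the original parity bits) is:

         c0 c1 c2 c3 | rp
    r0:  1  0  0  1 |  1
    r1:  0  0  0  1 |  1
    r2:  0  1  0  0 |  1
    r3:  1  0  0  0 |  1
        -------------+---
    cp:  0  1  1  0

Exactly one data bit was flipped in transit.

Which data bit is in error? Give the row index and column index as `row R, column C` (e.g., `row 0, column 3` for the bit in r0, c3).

Recompute each row's even parity and compare to rp:
  r0: data parity 0, sent rp 1 → mismatch
  r1: data parity 1, sent rp 1 → ok
  r2: data parity 1, sent rp 1 → ok
  r3: data parity 1, sent rp 1 → ok
Recompute each column's even parity and compare to cp:
  c0: data parity 0, sent cp 0 → ok
  c1: data parity 1, sent cp 1 → ok
  c2: data parity 0, sent cp 1 → mismatch
  c3: data parity 0, sent cp 0 → ok
Exactly one row (r0) and one column (c2) fail → the flipped bit is at their intersection.

row 0, column 2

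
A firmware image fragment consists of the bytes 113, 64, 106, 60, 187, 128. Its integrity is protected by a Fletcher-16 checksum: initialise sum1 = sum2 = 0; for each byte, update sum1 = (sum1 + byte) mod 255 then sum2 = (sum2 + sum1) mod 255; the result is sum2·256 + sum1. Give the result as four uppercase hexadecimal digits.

Running sums (mod 255):
  after byte 0 (113): sum1=113, sum2=113
  after byte 1 (64): sum1=177, sum2=35
  after byte 2 (106): sum1=28, sum2=63
  after byte 3 (60): sum1=88, sum2=151
  after byte 4 (187): sum1=20, sum2=171
  after byte 5 (128): sum1=148, sum2=64
Checksum = sum2·256 + sum1 = 64·256 + 148 = 16532 = 0x4094.

4094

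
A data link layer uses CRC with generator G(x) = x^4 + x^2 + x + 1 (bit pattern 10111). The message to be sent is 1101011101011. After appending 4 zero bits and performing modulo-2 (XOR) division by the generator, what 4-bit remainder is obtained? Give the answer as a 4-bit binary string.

1110

Append 4 zeros: 11010111010110000. Divide by 10111 (XOR where the leading bit is 1):
  pos 0: 11010 XOR 10111 = 01101
  pos 1: 11011 XOR 10111 = 01100
  pos 2: 11001 XOR 10111 = 01110
  pos 3: 11101 XOR 10111 = 01010
  pos 4: 10100 XOR 10111 = 00011
  pos 7: 11101 XOR 10111 = 01010
  pos 8: 10101 XOR 10111 = 00010
  pos 11: 10000 XOR 10111 = 00111
Remainder (last 4 bits) = 1110. This is the CRC / FCS.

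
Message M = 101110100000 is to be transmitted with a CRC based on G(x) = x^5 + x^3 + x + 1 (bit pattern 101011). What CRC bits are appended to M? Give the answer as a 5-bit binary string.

00001

Append 5 zeros: 10111010000000000. Divide by 101011 (XOR where the leading bit is 1):
  pos 0: 101110 XOR 101011 = 000101
  pos 3: 101100 XOR 101011 = 000111
  pos 6: 111000 XOR 101011 = 010011
  pos 7: 100110 XOR 101011 = 001101
  pos 9: 110100 XOR 101011 = 011111
  pos 10: 111110 XOR 101011 = 010101
  pos 11: 101010 XOR 101011 = 000001
Remainder (last 5 bits) = 00001. This is the CRC / FCS.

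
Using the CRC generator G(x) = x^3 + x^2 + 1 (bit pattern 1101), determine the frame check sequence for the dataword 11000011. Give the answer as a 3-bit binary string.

Append 3 zeros: 11000011000. Divide by 1101 (XOR where the leading bit is 1):
  pos 0: 1100 XOR 1101 = 0001
  pos 3: 1001 XOR 1101 = 0100
  pos 4: 1001 XOR 1101 = 0100
  pos 5: 1000 XOR 1101 = 0101
  pos 6: 1010 XOR 1101 = 0111
  pos 7: 1110 XOR 1101 = 0011
Remainder (last 3 bits) = 011. This is the CRC / FCS.

011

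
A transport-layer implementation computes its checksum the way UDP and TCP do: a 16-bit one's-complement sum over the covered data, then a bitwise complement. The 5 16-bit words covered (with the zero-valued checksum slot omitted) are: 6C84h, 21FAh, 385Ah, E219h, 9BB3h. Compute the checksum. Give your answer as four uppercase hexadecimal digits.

One's-complement addition (fold any carry out of bit 15 back into bit 0):
  0x6C84 + 0x21FA = 0x08E7E
  0x8E7E + 0x385A = 0x0C6D8
  0xC6D8 + 0xE219 = 0x1A8F1 → wrap carry → 0xA8F2
  0xA8F2 + 0x9BB3 = 0x144A5 → wrap carry → 0x44A6
One's-complement sum = 0x44A6.
Checksum = ~0x44A6 & 0xFFFF = 0xBB59.

BB59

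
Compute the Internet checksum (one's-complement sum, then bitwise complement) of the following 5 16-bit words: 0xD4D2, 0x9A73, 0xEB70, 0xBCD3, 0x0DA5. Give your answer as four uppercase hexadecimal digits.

DACF

One's-complement addition (fold any carry out of bit 15 back into bit 0):
  0xD4D2 + 0x9A73 = 0x16F45 → wrap carry → 0x6F46
  0x6F46 + 0xEB70 = 0x15AB6 → wrap carry → 0x5AB7
  0x5AB7 + 0xBCD3 = 0x1178A → wrap carry → 0x178B
  0x178B + 0x0DA5 = 0x02530
One's-complement sum = 0x2530.
Checksum = ~0x2530 & 0xFFFF = 0xDACF.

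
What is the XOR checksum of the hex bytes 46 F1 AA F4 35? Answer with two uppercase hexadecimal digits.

XOR the bytes together:
  start with 0x46
  0x46 ⊕ 0xF1 = 0xB7
  0xB7 ⊕ 0xAA = 0x1D
  0x1D ⊕ 0xF4 = 0xE9
  0xE9 ⊕ 0x35 = 0xDC

DC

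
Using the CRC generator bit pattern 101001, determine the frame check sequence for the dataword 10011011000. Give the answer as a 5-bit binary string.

10000

Append 5 zeros: 1001101100000000. Divide by 101001 (XOR where the leading bit is 1):
  pos 0: 100110 XOR 101001 = 001111
  pos 2: 111111 XOR 101001 = 010110
  pos 3: 101100 XOR 101001 = 000101
  pos 6: 101000 XOR 101001 = 000001
Remainder (last 5 bits) = 10000. This is the CRC / FCS.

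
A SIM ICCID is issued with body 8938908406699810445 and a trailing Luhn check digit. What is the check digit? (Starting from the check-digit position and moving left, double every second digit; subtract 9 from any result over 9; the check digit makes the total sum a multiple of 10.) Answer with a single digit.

Partial digits right→left: 5 4 4 0 1 8 9 9 6 6 0 4 8 0 9 8 3 9 8
Double every second digit counting from the check-digit position (so the 1st, 3rd, 5th, ... of the partial from the right).
  doubled (with −9 where >9): 1 8 2 9 3 0 7 9 6 7 → sum 52
  kept as-is: 4 0 8 9 6 4 0 8 9 → sum 48
Total = 52 + 48 = 100.
Check digit = (10 − (100 mod 10)) mod 10 = 0.

0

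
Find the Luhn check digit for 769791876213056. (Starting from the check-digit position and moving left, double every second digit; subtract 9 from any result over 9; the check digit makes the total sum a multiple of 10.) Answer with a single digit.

1

Partial digits right→left: 6 5 0 3 1 2 6 7 8 1 9 7 9 6 7
Double every second digit counting from the check-digit position (so the 1st, 3rd, 5th, ... of the partial from the right).
  doubled (with −9 where >9): 3 0 2 3 7 9 9 5 → sum 38
  kept as-is: 5 3 2 7 1 7 6 → sum 31
Total = 38 + 31 = 69.
Check digit = (10 − (69 mod 10)) mod 10 = 1.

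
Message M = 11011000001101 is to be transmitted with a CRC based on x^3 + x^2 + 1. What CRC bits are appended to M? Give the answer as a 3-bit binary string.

011

Append 3 zeros: 11011000001101000. Divide by 1101 (XOR where the leading bit is 1):
  pos 0: 1101 XOR 1101 = 0000
  pos 4: 1000 XOR 1101 = 0101
  pos 5: 1010 XOR 1101 = 0111
  pos 6: 1110 XOR 1101 = 0011
  pos 8: 1111 XOR 1101 = 0010
  pos 10: 1001 XOR 1101 = 0100
  pos 11: 1000 XOR 1101 = 0101
  pos 12: 1010 XOR 1101 = 0111
  pos 13: 1110 XOR 1101 = 0011
Remainder (last 3 bits) = 011. This is the CRC / FCS.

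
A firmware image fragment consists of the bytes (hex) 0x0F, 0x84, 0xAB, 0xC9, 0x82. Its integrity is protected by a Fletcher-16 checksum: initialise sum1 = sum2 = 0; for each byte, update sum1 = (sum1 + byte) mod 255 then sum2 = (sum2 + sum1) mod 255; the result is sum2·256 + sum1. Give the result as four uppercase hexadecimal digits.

Running sums (mod 255):
  after byte 0 (0x0F): sum1=15, sum2=15
  after byte 1 (0x84): sum1=147, sum2=162
  after byte 2 (0xAB): sum1=63, sum2=225
  after byte 3 (0xC9): sum1=9, sum2=234
  after byte 4 (0x82): sum1=139, sum2=118
Checksum = sum2·256 + sum1 = 118·256 + 139 = 30347 = 0x768B.

768B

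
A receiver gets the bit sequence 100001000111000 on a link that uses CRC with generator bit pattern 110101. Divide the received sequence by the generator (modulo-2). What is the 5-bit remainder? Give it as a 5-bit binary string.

Modulo-2 division of 100001000111000 by 110101:
  pos 0: 100001 XOR 110101 = 010100
  pos 1: 101000 XOR 110101 = 011101
  pos 2: 111010 XOR 110101 = 001111
  pos 4: 111101 XOR 110101 = 001000
  pos 6: 100011 XOR 110101 = 010110
  pos 7: 101100 XOR 110101 = 011001
  pos 8: 110010 XOR 110101 = 000111
Remainder = 01110 (nonzero — an error is detected).

01110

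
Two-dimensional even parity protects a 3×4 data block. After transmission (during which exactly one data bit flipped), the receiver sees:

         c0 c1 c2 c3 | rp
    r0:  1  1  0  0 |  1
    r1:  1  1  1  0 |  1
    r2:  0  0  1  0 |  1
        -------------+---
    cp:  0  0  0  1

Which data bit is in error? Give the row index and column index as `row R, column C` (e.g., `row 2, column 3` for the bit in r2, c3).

row 0, column 3

Recompute each row's even parity and compare to rp:
  r0: data parity 0, sent rp 1 → mismatch
  r1: data parity 1, sent rp 1 → ok
  r2: data parity 1, sent rp 1 → ok
Recompute each column's even parity and compare to cp:
  c0: data parity 0, sent cp 0 → ok
  c1: data parity 0, sent cp 0 → ok
  c2: data parity 0, sent cp 0 → ok
  c3: data parity 0, sent cp 1 → mismatch
Exactly one row (r0) and one column (c3) fail → the flipped bit is at their intersection.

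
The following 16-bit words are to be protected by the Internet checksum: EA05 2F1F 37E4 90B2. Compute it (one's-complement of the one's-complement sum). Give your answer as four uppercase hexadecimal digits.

One's-complement addition (fold any carry out of bit 15 back into bit 0):
  0xEA05 + 0x2F1F = 0x11924 → wrap carry → 0x1925
  0x1925 + 0x37E4 = 0x05109
  0x5109 + 0x90B2 = 0x0E1BB
One's-complement sum = 0xE1BB.
Checksum = ~0xE1BB & 0xFFFF = 0x1E44.

1E44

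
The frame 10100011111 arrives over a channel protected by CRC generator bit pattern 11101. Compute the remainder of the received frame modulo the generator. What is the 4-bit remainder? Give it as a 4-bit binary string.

1000

Modulo-2 division of 10100011111 by 11101:
  pos 0: 10100 XOR 11101 = 01001
  pos 1: 10010 XOR 11101 = 01111
  pos 2: 11111 XOR 11101 = 00010
  pos 5: 10111 XOR 11101 = 01010
  pos 6: 10101 XOR 11101 = 01000
Remainder = 1000 (nonzero — an error is detected).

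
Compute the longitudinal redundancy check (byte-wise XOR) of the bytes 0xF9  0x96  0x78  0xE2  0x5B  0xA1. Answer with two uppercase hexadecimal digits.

0F

XOR the bytes together:
  start with 0xF9
  0xF9 ⊕ 0x96 = 0x6F
  0x6F ⊕ 0x78 = 0x17
  0x17 ⊕ 0xE2 = 0xF5
  0xF5 ⊕ 0x5B = 0xAE
  0xAE ⊕ 0xA1 = 0x0F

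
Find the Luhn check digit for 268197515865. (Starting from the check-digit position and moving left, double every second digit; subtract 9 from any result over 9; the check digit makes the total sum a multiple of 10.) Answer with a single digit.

Partial digits right→left: 5 6 8 5 1 5 7 9 1 8 6 2
Double every second digit counting from the check-digit position (so the 1st, 3rd, 5th, ... of the partial from the right).
  doubled (with −9 where >9): 1 7 2 5 2 3 → sum 20
  kept as-is: 6 5 5 9 8 2 → sum 35
Total = 20 + 35 = 55.
Check digit = (10 − (55 mod 10)) mod 10 = 5.

5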